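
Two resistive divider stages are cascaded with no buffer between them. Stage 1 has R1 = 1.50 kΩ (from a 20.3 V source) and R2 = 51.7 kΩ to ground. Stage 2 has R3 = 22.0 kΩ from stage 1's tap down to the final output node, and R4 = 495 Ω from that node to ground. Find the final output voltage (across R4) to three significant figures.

V_out ≈ 0.408 V

Stage 2 presents R3+R4 = 22500 Ω as a load on stage 1's tap.
Stage 1's lower leg becomes R2‖(R3+R4) = 15670 Ω, so V_mid = 20.3 × 15670/17170 = 18.53 V.
Stage 2 is itself unloaded: V_out = V_mid × R4/(R3+R4) = 18.53 × 495/22500 = 0.408 V.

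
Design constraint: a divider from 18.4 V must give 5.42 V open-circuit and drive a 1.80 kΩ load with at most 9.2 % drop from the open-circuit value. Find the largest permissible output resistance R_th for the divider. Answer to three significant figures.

R_th ≤ 182 Ω

Loading drop = R_th/(R_th + R_L) ≤ 0.0920, so R_th ≤ R_L · ε/(1−ε) = 1.80 kΩ × 0.0920/0.9080 = 182 Ω.
(Any R1, R2 with R2/(R1+R2) = 0.295 and R1‖R2 ≤ 182 Ω will meet the spec.)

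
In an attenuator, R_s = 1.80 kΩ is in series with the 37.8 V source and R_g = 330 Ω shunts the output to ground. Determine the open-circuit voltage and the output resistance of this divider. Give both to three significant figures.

V_th = 5.86 V, R_th = 279 Ω

V_th is the open-circuit tap voltage: 37.8 × 330/(1800 + 330) = 5.86 V.
With the supply zeroed, R_s and R_g appear in parallel from the tap: R_th = R_s‖R_g = (1800 × 330)/2130 = 279 Ω.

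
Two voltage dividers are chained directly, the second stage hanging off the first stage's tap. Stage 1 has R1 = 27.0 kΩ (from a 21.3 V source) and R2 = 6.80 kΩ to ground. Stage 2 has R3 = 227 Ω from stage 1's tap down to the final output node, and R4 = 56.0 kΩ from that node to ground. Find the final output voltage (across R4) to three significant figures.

Stage 2 presents R3+R4 = 56230 Ω as a load on stage 1's tap.
Stage 1's lower leg becomes R2‖(R3+R4) = 6066 Ω, so V_mid = 21.3 × 6066/33070 = 3.908 V.
Stage 2 is itself unloaded: V_out = V_mid × R4/(R3+R4) = 3.908 × 56000/56230 = 3.89 V.

V_out ≈ 3.89 V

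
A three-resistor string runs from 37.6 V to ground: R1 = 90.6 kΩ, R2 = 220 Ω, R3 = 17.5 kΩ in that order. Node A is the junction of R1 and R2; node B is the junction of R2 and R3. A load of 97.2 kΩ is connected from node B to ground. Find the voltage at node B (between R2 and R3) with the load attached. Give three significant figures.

V ≈ 5.28 V

At node B, R3 is in parallel with the load: R3‖R_L = 14830 Ω.
Below node A the resistance is R2 + (R3‖R_L) = 15050 Ω, so V_A = 37.6 × 15050/105600 = 5.356 V.
Then V_B = V_A × (R3‖R_L)/(R2 + R3‖R_L) = 5.356 × 14830/15050 = 5.28 V.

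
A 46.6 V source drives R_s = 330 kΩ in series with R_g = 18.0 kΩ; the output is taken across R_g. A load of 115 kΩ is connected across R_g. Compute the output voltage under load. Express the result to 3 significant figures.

V_out ≈ 2.10 V

The load sits in parallel with R_g: R_g‖R_L = (18.0 × 115) / (18.0 + 115) = 15.56 kΩ.
V_out = 46.6 × 15.56 / (330 + 15.56) = 46.6 × 15.56/345.6 = 2.10 V.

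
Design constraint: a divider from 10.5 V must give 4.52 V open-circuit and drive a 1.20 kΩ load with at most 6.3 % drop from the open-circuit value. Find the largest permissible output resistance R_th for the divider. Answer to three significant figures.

Loading drop = R_th/(R_th + R_L) ≤ 0.0630, so R_th ≤ R_L · ε/(1−ε) = 1.20 kΩ × 0.0630/0.9370 = 80.7 Ω.

R_th ≤ 80.7 Ω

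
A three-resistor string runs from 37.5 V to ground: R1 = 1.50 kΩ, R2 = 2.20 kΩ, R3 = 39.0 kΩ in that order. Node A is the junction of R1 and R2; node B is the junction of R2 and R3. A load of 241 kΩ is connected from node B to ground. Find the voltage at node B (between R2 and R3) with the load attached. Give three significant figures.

V ≈ 33.8 V

At node B, R3 is in parallel with the load: R3‖R_L = 33.57 kΩ.
Below node A the resistance is R2 + (R3‖R_L) = 35.77 kΩ, so V_A = 37.5 × 35.77/37.27 = 35.99 V.
Then V_B = V_A × (R3‖R_L)/(R2 + R3‖R_L) = 35.99 × 33.57/35.77 = 33.8 V.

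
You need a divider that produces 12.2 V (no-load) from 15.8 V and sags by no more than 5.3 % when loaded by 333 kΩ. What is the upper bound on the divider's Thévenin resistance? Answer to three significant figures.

Loading drop = R_th/(R_th + R_L) ≤ 0.0530, so R_th ≤ R_L · ε/(1−ε) = 333 kΩ × 0.0530/0.9470 = 18.6 kΩ.

R_th ≤ 18.6 kΩ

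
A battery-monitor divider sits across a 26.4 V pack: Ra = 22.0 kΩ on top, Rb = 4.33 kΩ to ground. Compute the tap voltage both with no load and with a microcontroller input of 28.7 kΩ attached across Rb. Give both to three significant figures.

Open-circuit: V = 26.4 × 4.33/(22.0 + 4.33) = 4.34 V.
With the load, Rb becomes Rb‖R_L = 3.762 kΩ, so V = 26.4 × 3.762/25.76 = 3.86 V.

Unloaded: 4.34 V; loaded: 3.86 V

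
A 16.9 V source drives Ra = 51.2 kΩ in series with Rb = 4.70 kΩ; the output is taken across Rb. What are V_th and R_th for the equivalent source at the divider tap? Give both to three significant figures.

V_th is the open-circuit tap voltage: 16.9 × 4.70/(51.2 + 4.70) = 1.42 V.
With the supply zeroed, Ra and Rb appear in parallel from the tap: R_th = Ra‖Rb = (51.2 × 4.70)/55.90 = 4.30 kΩ.

V_th = 1.42 V, R_th = 4.30 kΩ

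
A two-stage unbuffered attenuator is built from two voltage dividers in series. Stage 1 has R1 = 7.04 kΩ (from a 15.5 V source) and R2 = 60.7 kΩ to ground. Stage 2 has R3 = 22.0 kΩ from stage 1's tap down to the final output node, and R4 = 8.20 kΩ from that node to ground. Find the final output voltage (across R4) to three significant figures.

Stage 2 presents R3+R4 = 30.20 kΩ as a load on stage 1's tap.
Stage 1's lower leg becomes R2‖(R3+R4) = 20.17 kΩ, so V_mid = 15.5 × 20.17/27.21 = 11.49 V.
Stage 2 is itself unloaded: V_out = V_mid × R4/(R3+R4) = 11.49 × 8.20/30.20 = 3.12 V.

V_out ≈ 3.12 V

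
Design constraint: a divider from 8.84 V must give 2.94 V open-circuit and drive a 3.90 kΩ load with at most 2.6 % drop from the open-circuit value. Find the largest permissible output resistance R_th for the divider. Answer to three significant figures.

R_th ≤ 104 Ω

Loading drop = R_th/(R_th + R_L) ≤ 0.0260, so R_th ≤ R_L · ε/(1−ε) = 3.90 kΩ × 0.0260/0.9740 = 104 Ω.
(Any R1, R2 with R2/(R1+R2) = 0.333 and R1‖R2 ≤ 104 Ω will meet the spec.)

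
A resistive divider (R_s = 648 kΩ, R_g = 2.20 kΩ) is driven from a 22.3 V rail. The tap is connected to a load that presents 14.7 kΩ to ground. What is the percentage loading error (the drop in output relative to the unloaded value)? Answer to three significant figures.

13.0 %

Unloaded V = 22.3 × 2.20/650.2 = 0.075454 V.
Loaded: R_g‖R_L = 1.914 kΩ, giving V = 22.3 × 1.914/649.9 = 0.065660 V.
Drop = (0.075454 − 0.065660) / 0.075454 = 13.0 %.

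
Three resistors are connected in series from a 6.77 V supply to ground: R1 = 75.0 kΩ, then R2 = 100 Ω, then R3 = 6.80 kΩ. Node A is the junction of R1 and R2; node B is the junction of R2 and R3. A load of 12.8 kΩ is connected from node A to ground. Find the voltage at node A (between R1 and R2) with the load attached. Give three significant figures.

V ≈ 0.382 V

Below node A the series string R2+R3 = 6900 Ω sits in parallel with the 12800 Ω load: 4483 Ω.
V_A = 6.77 × 4483/(75000 + 4483) = 0.382 V.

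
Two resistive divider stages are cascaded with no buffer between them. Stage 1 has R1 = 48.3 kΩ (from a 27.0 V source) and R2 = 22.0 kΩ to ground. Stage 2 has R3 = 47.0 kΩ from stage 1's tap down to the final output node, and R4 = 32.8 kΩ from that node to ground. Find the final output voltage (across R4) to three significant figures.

Stage 2 presents R3+R4 = 79.80 kΩ as a load on stage 1's tap.
Stage 1's lower leg becomes R2‖(R3+R4) = 17.25 kΩ, so V_mid = 27.0 × 17.25/65.55 = 7.104 V.
Stage 2 is itself unloaded: V_out = V_mid × R4/(R3+R4) = 7.104 × 32.8/79.80 = 2.92 V.

V_out ≈ 2.92 V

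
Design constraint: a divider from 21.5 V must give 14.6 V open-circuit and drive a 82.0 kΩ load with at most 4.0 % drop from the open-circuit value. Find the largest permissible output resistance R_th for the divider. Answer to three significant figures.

R_th ≤ 3.42 kΩ

Loading drop = R_th/(R_th + R_L) ≤ 0.0400, so R_th ≤ R_L · ε/(1−ε) = 82.0 kΩ × 0.0400/0.9600 = 3.42 kΩ.
(Any R1, R2 with R2/(R1+R2) = 0.679 and R1‖R2 ≤ 3.42 kΩ will meet the spec.)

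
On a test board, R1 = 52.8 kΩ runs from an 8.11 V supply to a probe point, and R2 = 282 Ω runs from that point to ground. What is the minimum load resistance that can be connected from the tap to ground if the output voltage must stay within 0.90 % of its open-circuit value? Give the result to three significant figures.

Output resistance R_th = R1‖R2 = (52800 × 282)/53080 = 280.5 Ω.
The fractional drop is R_th/(R_th + R_L); requiring this ≤ 0.00900 gives R_L ≥ R_th(1/0.00900 − 1) = 280.5 × 110.1 = 30.9 kΩ.

R_L(min) ≈ 30.9 kΩ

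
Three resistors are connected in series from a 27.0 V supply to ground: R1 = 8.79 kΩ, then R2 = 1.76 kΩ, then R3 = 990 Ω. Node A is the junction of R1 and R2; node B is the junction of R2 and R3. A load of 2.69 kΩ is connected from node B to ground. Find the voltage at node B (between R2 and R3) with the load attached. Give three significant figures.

At node B, R3 is in parallel with the load: R3‖R_L = 723.7 Ω.
Below node A the resistance is R2 + (R3‖R_L) = 2484 Ω, so V_A = 27.0 × 2484/11270 = 5.948 V.
Then V_B = V_A × (R3‖R_L)/(R2 + R3‖R_L) = 5.948 × 723.7/2484 = 1.73 V.

V ≈ 1.73 V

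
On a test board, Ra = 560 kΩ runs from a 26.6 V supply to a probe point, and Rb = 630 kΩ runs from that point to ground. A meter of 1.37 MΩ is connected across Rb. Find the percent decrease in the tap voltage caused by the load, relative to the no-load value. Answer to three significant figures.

The divider's output (Thévenin) resistance is Ra‖Rb = 296.5 kΩ.
Fractional drop under load = R_th/(R_th + R_L) = 296.5 / (296.5 + 1370) = 0.1779.
So the output falls by 17.8 %.

17.8 %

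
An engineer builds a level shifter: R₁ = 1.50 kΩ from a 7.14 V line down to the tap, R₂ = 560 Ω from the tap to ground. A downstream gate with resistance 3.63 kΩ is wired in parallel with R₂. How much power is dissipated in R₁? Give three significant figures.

P ≈ 19.4 mW

Total resistance from the source is R₁ + (R₂‖R_L) = 1985 Ω, so I = 7.14/1985 Ω = 3.597 mA.
P = I²·R₁ = (3.597 mA)² × 1.50 kΩ = 19.4 mW.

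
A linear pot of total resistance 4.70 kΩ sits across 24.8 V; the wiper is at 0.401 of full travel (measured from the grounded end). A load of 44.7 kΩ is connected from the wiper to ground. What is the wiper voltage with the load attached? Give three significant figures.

The wiper splits the pot into (1−α)R = 2.815 kΩ above and αR = 1.885 kΩ below.
Lower section ‖ load = 1.808 kΩ.
V_wiper = 24.8 × 1.808/(2.815 + 1.808) = 9.70 V.

V ≈ 9.70 V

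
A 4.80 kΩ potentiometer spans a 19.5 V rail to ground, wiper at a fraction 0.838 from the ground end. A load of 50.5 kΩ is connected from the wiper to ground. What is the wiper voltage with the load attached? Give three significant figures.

V ≈ 16.1 V

The wiper splits the pot into (1−α)R = 777.6 Ω above and αR = 4022 Ω below.
Lower section ‖ load = 3726 Ω.
V_wiper = 19.5 × 3726/(777.6 + 3726) = 16.1 V.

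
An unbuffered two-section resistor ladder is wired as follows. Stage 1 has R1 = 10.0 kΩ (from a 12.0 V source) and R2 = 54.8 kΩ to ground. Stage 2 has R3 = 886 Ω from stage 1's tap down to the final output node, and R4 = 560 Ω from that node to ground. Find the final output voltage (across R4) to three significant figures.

Stage 2 presents R3+R4 = 1446 Ω as a load on stage 1's tap.
Stage 1's lower leg becomes R2‖(R3+R4) = 1409 Ω, so V_mid = 12.0 × 1409/11410 = 1.482 V.
Stage 2 is itself unloaded: V_out = V_mid × R4/(R3+R4) = 1.482 × 560/1446 = 0.574 V.

V_out ≈ 0.574 V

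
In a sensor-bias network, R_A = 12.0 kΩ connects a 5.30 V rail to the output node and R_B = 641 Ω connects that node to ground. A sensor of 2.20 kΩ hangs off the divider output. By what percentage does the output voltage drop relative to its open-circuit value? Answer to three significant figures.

The divider's output (Thévenin) resistance is R_A‖R_B = 608.5 Ω.
Fractional drop under load = R_th/(R_th + R_L) = 608.5 / (608.5 + 2200) = 0.2167.
So the output falls by 21.7 %.

21.7 %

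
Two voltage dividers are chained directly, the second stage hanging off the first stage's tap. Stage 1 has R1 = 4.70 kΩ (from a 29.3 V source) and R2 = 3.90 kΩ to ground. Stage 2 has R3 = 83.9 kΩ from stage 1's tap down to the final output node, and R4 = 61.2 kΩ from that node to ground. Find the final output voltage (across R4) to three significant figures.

Stage 2 presents R3+R4 = 145.1 kΩ as a load on stage 1's tap.
Stage 1's lower leg becomes R2‖(R3+R4) = 3.798 kΩ, so V_mid = 29.3 × 3.798/8.498 = 13.09 V.
Stage 2 is itself unloaded: V_out = V_mid × R4/(R3+R4) = 13.09 × 61.2/145.1 = 5.52 V.

V_out ≈ 5.52 V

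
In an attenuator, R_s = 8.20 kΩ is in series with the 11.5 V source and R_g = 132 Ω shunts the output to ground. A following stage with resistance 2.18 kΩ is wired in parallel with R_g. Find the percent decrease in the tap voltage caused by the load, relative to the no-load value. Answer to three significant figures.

5.62 %

The divider's output (Thévenin) resistance is R_s‖R_g = 129.9 Ω.
Fractional drop under load = R_th/(R_th + R_L) = 129.9 / (129.9 + 2180) = 0.05624.
So the output falls by 5.62 %.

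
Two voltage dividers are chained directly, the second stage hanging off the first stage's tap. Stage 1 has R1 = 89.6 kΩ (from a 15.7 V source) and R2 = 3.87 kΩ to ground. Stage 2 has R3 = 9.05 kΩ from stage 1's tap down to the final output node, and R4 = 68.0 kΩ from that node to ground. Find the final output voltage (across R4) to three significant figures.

Stage 2 presents R3+R4 = 77.05 kΩ as a load on stage 1's tap.
Stage 1's lower leg becomes R2‖(R3+R4) = 3.685 kΩ, so V_mid = 15.7 × 3.685/93.28 = 0.6202 V.
Stage 2 is itself unloaded: V_out = V_mid × R4/(R3+R4) = 0.6202 × 68.0/77.05 = 0.547 V.

V_out ≈ 0.547 V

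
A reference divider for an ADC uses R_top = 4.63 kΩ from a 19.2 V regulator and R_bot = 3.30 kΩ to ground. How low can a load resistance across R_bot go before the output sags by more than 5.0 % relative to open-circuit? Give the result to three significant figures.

Output resistance R_th = R_top‖R_bot = (4.63 × 3.30)/7.930 = 1.927 kΩ.
The fractional drop is R_th/(R_th + R_L); requiring this ≤ 0.0500 gives R_L ≥ R_th(1/0.0500 − 1) = 1.927 × 19.00 = 36.6 kΩ.

R_L(min) ≈ 36.6 kΩ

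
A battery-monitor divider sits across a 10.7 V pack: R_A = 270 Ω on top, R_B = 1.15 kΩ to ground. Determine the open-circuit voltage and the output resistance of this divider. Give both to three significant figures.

V_th is the open-circuit tap voltage: 10.7 × 1150/(270 + 1150) = 8.67 V.
With the supply zeroed, R_A and R_B appear in parallel from the tap: R_th = R_A‖R_B = (270 × 1150)/1420 = 219 Ω.

V_th = 8.67 V, R_th = 219 Ω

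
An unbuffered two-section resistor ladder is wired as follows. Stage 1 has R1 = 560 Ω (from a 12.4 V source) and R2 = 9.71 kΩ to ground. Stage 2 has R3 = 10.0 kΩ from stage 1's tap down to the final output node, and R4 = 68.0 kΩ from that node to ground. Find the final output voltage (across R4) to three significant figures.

V_out ≈ 10.2 V

Stage 2 presents R3+R4 = 78000 Ω as a load on stage 1's tap.
Stage 1's lower leg becomes R2‖(R3+R4) = 8635 Ω, so V_mid = 12.4 × 8635/9195 = 11.64 V.
Stage 2 is itself unloaded: V_out = V_mid × R4/(R3+R4) = 11.64 × 68000/78000 = 10.2 V.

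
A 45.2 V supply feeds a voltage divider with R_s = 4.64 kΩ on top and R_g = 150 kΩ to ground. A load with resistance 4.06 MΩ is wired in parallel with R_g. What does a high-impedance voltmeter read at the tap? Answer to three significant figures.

The load sits in parallel with R_g: R_g‖R_L = (150 × 4060) / (150 + 4060) = 144.7 kΩ.
V_out = 45.2 × 144.7 / (4.64 + 144.7) = 45.2 × 144.7/149.3 = 43.8 V.

V_out ≈ 43.8 V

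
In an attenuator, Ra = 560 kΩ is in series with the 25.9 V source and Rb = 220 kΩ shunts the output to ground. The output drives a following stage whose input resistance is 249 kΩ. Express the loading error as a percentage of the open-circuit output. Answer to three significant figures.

38.8 %

The divider's output (Thévenin) resistance is Ra‖Rb = 157.9 kΩ.
Fractional drop under load = R_th/(R_th + R_L) = 157.9 / (157.9 + 249) = 0.3881.
So the output falls by 38.8 %.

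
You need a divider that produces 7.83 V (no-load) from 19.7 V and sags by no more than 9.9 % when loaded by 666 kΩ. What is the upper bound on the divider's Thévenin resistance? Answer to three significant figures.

R_th ≤ 73.2 kΩ

Loading drop = R_th/(R_th + R_L) ≤ 0.0990, so R_th ≤ R_L · ε/(1−ε) = 666 kΩ × 0.0990/0.9010 = 73.2 kΩ.
(Any R1, R2 with R2/(R1+R2) = 0.397 and R1‖R2 ≤ 73.2 kΩ will meet the spec.)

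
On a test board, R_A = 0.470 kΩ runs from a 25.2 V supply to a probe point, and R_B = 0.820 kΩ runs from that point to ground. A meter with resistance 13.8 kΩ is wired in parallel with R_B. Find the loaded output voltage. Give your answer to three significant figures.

The load sits in parallel with R_B: R_B‖R_L = (820 × 13800) / (820 + 13800) = 774.0 Ω.
V_out = 25.2 × 774.0 / (470 + 774.0) = 25.2 × 774.0/1244 = 15.7 V.

V_out ≈ 15.7 V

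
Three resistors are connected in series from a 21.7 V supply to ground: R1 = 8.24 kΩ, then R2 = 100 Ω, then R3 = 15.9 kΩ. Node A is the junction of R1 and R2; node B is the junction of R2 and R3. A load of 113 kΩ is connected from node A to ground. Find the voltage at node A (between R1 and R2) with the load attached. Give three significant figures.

V ≈ 13.7 V

Below node A the series string R2+R3 = 16000 Ω sits in parallel with the 113000 Ω load: 14020 Ω.
V_A = 21.7 × 14020/(8240 + 14020) = 13.7 V.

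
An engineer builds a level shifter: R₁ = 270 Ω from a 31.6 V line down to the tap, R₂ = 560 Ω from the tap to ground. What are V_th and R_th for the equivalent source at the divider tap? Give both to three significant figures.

V_th is the open-circuit tap voltage: 31.6 × 560/(270 + 560) = 21.3 V.
With the supply zeroed, R₁ and R₂ appear in parallel from the tap: R_th = R₁‖R₂ = (270 × 560)/830.0 = 182 Ω.

V_th = 21.3 V, R_th = 182 Ω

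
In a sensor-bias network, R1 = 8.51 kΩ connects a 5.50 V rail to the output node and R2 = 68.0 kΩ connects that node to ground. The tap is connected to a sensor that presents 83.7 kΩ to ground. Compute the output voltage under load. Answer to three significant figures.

V_out ≈ 4.48 V

The load sits in parallel with R2: R2‖R_L = (68.0 × 83.7) / (68.0 + 83.7) = 37.52 kΩ.
V_out = 5.50 × 37.52 / (8.51 + 37.52) = 5.50 × 37.52/46.03 = 4.48 V.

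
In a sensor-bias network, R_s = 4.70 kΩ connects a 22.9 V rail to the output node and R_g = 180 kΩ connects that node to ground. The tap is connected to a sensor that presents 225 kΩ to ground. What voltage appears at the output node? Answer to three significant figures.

V_out ≈ 21.9 V

The load sits in parallel with R_g: R_g‖R_L = (180 × 225) / (180 + 225) = 100.0 kΩ.
V_out = 22.9 × 100.0 / (4.70 + 100.0) = 22.9 × 100.0/104.7 = 21.9 V.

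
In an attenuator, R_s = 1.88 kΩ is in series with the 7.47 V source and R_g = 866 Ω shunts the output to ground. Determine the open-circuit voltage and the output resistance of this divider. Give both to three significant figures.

V_th = 2.36 V, R_th = 593 Ω

V_th is the open-circuit tap voltage: 7.47 × 866/(1880 + 866) = 2.36 V.
With the supply zeroed, R_s and R_g appear in parallel from the tap: R_th = R_s‖R_g = (1880 × 866)/2746 = 593 Ω.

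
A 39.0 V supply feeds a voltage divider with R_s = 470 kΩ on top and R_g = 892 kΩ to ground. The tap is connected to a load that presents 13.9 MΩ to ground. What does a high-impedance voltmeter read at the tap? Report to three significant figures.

The load sits in parallel with R_g: R_g‖R_L = (892 × 13900) / (892 + 13900) = 838.2 kΩ.
V_out = 39.0 × 838.2 / (470 + 838.2) = 39.0 × 838.2/1308 = 25.0 V.

V_out ≈ 25.0 V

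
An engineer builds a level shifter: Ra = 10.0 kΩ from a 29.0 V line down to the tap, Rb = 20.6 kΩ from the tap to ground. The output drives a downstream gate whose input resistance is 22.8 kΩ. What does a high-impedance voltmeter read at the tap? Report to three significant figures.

V_out ≈ 15.1 V

The load sits in parallel with Rb: Rb‖R_L = (20.6 × 22.8) / (20.6 + 22.8) = 10.82 kΩ.
V_out = 29.0 × 10.82 / (10.0 + 10.82) = 29.0 × 10.82/20.82 = 15.1 V.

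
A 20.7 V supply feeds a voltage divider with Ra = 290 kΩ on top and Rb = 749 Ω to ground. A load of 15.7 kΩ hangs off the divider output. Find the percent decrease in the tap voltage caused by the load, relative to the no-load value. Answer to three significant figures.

4.54 %

The divider's output (Thévenin) resistance is Ra‖Rb = 747.1 Ω.
Fractional drop under load = R_th/(R_th + R_L) = 747.1 / (747.1 + 15700) = 0.04542.
So the output falls by 4.54 %.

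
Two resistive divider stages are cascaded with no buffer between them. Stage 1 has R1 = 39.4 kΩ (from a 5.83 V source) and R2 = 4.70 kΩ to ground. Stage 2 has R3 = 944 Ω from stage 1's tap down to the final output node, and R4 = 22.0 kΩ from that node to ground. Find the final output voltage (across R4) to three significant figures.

V_out ≈ 0.504 V

Stage 2 presents R3+R4 = 22940 Ω as a load on stage 1's tap.
Stage 1's lower leg becomes R2‖(R3+R4) = 3901 Ω, so V_mid = 5.83 × 3901/43300 = 0.5252 V.
Stage 2 is itself unloaded: V_out = V_mid × R4/(R3+R4) = 0.5252 × 22000/22940 = 0.504 V.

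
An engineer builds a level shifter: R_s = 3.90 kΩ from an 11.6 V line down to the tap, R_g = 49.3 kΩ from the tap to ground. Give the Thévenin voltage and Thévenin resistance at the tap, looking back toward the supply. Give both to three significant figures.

V_th = 10.7 V, R_th = 3.61 kΩ

V_th is the open-circuit tap voltage: 11.6 × 49.3/(3.90 + 49.3) = 10.7 V.
With the supply zeroed, R_s and R_g appear in parallel from the tap: R_th = R_s‖R_g = (3.90 × 49.3)/53.20 = 3.61 kΩ.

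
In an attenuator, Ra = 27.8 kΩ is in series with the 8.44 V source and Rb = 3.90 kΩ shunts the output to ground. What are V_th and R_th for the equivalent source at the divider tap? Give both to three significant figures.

V_th is the open-circuit tap voltage: 8.44 × 3.90/(27.8 + 3.90) = 1.04 V.
With the supply zeroed, Ra and Rb appear in parallel from the tap: R_th = Ra‖Rb = (27.8 × 3.90)/31.70 = 3.42 kΩ.

V_th = 1.04 V, R_th = 3.42 kΩ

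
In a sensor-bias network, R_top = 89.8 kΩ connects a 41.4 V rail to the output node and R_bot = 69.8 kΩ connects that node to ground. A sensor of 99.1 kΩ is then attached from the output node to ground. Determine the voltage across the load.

V_out ≈ 13.0 V

The load sits in parallel with R_bot: R_bot‖R_L = (69.8 × 99.1) / (69.8 + 99.1) = 40.95 kΩ.
V_out = 41.4 × 40.95 / (89.8 + 40.95) = 41.4 × 40.95/130.8 = 13.0 V.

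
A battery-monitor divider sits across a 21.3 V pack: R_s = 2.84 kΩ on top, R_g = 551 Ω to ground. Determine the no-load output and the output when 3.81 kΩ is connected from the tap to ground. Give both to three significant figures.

Open-circuit: V = 21.3 × 551/(2840 + 551) = 3.46 V.
With the load, R_g becomes R_g‖R_L = 481.4 Ω, so V = 21.3 × 481.4/3321 = 3.09 V.

Unloaded: 3.46 V; loaded: 3.09 V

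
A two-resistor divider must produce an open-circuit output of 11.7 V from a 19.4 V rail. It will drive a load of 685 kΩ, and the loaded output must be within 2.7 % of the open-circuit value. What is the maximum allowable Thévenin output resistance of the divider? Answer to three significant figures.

Loading drop = R_th/(R_th + R_L) ≤ 0.0270, so R_th ≤ R_L · ε/(1−ε) = 685 kΩ × 0.0270/0.9730 = 19.0 kΩ.
(Any R1, R2 with R2/(R1+R2) = 0.603 and R1‖R2 ≤ 19.0 kΩ will meet the spec.)

R_th ≤ 19.0 kΩ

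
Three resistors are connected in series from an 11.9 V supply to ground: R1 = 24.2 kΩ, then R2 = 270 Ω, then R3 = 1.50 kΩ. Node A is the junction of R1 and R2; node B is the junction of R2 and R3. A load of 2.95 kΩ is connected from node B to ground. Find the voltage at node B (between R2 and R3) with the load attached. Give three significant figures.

V ≈ 0.465 V

At node B, R3 is in parallel with the load: R3‖R_L = 994.4 Ω.
Below node A the resistance is R2 + (R3‖R_L) = 1264 Ω, so V_A = 11.9 × 1264/25460 = 0.5909 V.
Then V_B = V_A × (R3‖R_L)/(R2 + R3‖R_L) = 0.5909 × 994.4/1264 = 0.465 V.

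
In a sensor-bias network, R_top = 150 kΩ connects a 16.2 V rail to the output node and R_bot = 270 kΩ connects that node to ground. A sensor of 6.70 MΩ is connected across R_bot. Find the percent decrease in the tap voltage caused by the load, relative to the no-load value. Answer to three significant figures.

1.42 %

The divider's output (Thévenin) resistance is R_top‖R_bot = 96.43 kΩ.
Fractional drop under load = R_th/(R_th + R_L) = 96.43 / (96.43 + 6700) = 0.01419.
So the output falls by 1.42 %.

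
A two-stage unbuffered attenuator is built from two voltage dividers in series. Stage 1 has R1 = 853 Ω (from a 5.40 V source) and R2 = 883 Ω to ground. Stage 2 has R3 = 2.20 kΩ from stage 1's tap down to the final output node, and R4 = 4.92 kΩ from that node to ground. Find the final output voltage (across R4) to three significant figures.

Stage 2 presents R3+R4 = 7120 Ω as a load on stage 1's tap.
Stage 1's lower leg becomes R2‖(R3+R4) = 785.6 Ω, so V_mid = 5.40 × 785.6/1639 = 2.589 V.
Stage 2 is itself unloaded: V_out = V_mid × R4/(R3+R4) = 2.589 × 4920/7120 = 1.79 V.

V_out ≈ 1.79 V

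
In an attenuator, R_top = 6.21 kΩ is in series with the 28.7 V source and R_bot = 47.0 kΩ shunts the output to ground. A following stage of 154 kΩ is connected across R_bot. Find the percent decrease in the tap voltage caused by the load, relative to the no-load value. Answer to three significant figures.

The divider's output (Thévenin) resistance is R_top‖R_bot = 5.485 kΩ.
Fractional drop under load = R_th/(R_th + R_L) = 5.485 / (5.485 + 154) = 0.03439.
So the output falls by 3.44 %.

3.44 %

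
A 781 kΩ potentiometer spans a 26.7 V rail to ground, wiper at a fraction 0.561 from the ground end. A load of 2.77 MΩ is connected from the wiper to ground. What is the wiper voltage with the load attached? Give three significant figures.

The wiper splits the pot into (1−α)R = 342.9 kΩ above and αR = 438.1 kΩ below.
Lower section ‖ load = 378.3 kΩ.
V_wiper = 26.7 × 378.3/(342.9 + 378.3) = 14.0 V.

V ≈ 14.0 V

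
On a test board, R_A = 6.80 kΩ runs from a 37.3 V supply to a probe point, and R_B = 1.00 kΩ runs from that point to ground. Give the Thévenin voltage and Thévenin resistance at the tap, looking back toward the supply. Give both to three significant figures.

V_th = 4.78 V, R_th = 872 Ω

V_th is the open-circuit tap voltage: 37.3 × 1.00/(6.80 + 1.00) = 4.78 V.
With the supply zeroed, R_A and R_B appear in parallel from the tap: R_th = R_A‖R_B = (6.80 × 1.00)/7.800 = 872 Ω.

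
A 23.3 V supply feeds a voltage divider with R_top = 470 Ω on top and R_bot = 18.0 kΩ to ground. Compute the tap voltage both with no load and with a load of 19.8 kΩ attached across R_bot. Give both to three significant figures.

Unloaded: 22.7 V; loaded: 22.2 V

Open-circuit: V = 23.3 × 18000/(470 + 18000) = 22.7 V.
With the load, R_bot becomes R_bot‖R_L = 9429 Ω, so V = 23.3 × 9429/9899 = 22.2 V.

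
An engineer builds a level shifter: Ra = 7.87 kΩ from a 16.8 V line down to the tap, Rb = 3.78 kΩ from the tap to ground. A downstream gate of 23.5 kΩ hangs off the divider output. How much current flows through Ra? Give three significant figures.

Rb‖R_L = 3.256 kΩ, so the source sees Ra + Rb‖R_L = 11.13 kΩ.
I = 16.8 V / 11.13 kΩ = 1.51 mA.

I ≈ 1.51 mA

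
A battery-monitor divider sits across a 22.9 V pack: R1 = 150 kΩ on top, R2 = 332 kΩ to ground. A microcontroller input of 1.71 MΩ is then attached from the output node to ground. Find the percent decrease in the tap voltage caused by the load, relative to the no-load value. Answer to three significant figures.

5.70 %

The divider's output (Thévenin) resistance is R1‖R2 = 103.3 kΩ.
Fractional drop under load = R_th/(R_th + R_L) = 103.3 / (103.3 + 1710) = 0.05698.
So the output falls by 5.70 %.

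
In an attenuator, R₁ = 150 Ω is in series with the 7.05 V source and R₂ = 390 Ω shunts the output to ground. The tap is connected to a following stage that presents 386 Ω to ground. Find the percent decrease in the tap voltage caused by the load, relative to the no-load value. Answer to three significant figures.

The divider's output (Thévenin) resistance is R₁‖R₂ = 108.3 Ω.
Fractional drop under load = R_th/(R_th + R_L) = 108.3 / (108.3 + 386) = 0.2192.
So the output falls by 21.9 %.

21.9 %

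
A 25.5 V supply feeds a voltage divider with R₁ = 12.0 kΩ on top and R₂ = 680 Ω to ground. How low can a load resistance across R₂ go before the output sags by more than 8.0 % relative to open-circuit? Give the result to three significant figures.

Output resistance R_th = R₁‖R₂ = (12000 × 680)/12680 = 643.5 Ω.
The fractional drop is R_th/(R_th + R_L); requiring this ≤ 0.0800 gives R_L ≥ R_th(1/0.0800 − 1) = 643.5 × 11.50 = 7.40 kΩ.

R_L(min) ≈ 7.40 kΩ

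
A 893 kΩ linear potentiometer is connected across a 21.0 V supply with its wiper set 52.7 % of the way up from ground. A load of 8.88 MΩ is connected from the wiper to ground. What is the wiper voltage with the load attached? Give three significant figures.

V ≈ 10.8 V

The wiper splits the pot into (1−α)R = 422.4 kΩ above and αR = 470.6 kΩ below.
Lower section ‖ load = 446.9 kΩ.
V_wiper = 21.0 × 446.9/(422.4 + 446.9) = 10.8 V.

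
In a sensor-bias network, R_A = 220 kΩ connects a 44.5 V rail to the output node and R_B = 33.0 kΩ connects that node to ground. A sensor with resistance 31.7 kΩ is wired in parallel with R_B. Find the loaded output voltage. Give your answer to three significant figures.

The load sits in parallel with R_B: R_B‖R_L = (33.0 × 31.7) / (33.0 + 31.7) = 16.17 kΩ.
V_out = 44.5 × 16.17 / (220 + 16.17) = 44.5 × 16.17/236.2 = 3.05 V.

V_out ≈ 3.05 V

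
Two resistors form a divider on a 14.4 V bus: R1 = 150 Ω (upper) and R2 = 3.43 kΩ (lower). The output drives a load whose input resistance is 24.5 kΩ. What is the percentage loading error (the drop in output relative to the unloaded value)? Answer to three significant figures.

The divider's output (Thévenin) resistance is R1‖R2 = 143.7 Ω.
Fractional drop under load = R_th/(R_th + R_L) = 143.7 / (143.7 + 24500) = 0.005832.
So the output falls by 0.583 %.

0.583 %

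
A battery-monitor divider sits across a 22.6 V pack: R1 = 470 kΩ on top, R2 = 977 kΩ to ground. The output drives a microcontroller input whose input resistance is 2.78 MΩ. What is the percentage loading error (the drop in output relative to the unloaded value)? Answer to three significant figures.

Unloaded V = 22.6 × 977/1447 = 15.259 V.
Loaded: R2‖R_L = 722.9 kΩ, giving V = 22.6 × 722.9/1193 = 13.696 V.
Drop = (15.259 − 13.696) / 15.259 = 10.2 %.

10.2 %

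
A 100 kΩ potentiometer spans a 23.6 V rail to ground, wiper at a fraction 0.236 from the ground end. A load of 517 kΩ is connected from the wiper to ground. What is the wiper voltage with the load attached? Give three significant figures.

V ≈ 5.38 V

The wiper splits the pot into (1−α)R = 76.40 kΩ above and αR = 23.60 kΩ below.
Lower section ‖ load = 22.57 kΩ.
V_wiper = 23.6 × 22.57/(76.40 + 22.57) = 5.38 V.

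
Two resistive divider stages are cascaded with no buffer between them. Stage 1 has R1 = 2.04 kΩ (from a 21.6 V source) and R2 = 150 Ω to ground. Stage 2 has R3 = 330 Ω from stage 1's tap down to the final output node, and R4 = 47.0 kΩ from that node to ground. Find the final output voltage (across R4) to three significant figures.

V_out ≈ 1.46 V

Stage 2 presents R3+R4 = 47330 Ω as a load on stage 1's tap.
Stage 1's lower leg becomes R2‖(R3+R4) = 149.5 Ω, so V_mid = 21.6 × 149.5/2190 = 1.475 V.
Stage 2 is itself unloaded: V_out = V_mid × R4/(R3+R4) = 1.475 × 47000/47330 = 1.46 V.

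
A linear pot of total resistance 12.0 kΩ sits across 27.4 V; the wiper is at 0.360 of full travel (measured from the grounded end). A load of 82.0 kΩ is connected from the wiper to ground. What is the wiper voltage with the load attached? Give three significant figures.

The wiper splits the pot into (1−α)R = 7.680 kΩ above and αR = 4.320 kΩ below.
Lower section ‖ load = 4.104 kΩ.
V_wiper = 27.4 × 4.104/(7.680 + 4.104) = 9.54 V.

V ≈ 9.54 V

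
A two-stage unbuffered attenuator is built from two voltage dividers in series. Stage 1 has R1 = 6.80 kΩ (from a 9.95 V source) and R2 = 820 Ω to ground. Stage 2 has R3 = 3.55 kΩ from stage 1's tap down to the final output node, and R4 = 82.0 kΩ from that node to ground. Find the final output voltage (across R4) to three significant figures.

V_out ≈ 1.02 V

Stage 2 presents R3+R4 = 85550 Ω as a load on stage 1's tap.
Stage 1's lower leg becomes R2‖(R3+R4) = 812.2 Ω, so V_mid = 9.95 × 812.2/7612 = 1.062 V.
Stage 2 is itself unloaded: V_out = V_mid × R4/(R3+R4) = 1.062 × 82000/85550 = 1.02 V.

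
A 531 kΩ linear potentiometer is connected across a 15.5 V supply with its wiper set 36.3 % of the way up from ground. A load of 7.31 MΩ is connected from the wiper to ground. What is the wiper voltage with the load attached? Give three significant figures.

V ≈ 5.53 V

The wiper splits the pot into (1−α)R = 338.2 kΩ above and αR = 192.8 kΩ below.
Lower section ‖ load = 187.8 kΩ.
V_wiper = 15.5 × 187.8/(338.2 + 187.8) = 5.53 V.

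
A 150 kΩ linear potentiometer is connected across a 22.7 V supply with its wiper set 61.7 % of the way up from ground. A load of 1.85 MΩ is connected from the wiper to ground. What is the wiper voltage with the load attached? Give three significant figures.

V ≈ 13.7 V

The wiper splits the pot into (1−α)R = 57.45 kΩ above and αR = 92.55 kΩ below.
Lower section ‖ load = 88.14 kΩ.
V_wiper = 22.7 × 88.14/(57.45 + 88.14) = 13.7 V.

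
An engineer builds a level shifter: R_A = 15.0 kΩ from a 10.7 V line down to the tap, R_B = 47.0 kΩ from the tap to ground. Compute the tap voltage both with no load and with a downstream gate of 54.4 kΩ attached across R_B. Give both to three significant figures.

Open-circuit: V = 10.7 × 47.0/(15.0 + 47.0) = 8.11 V.
With the load, R_B becomes R_B‖R_L = 25.21 kΩ, so V = 10.7 × 25.21/40.21 = 6.71 V.

Unloaded: 8.11 V; loaded: 6.71 V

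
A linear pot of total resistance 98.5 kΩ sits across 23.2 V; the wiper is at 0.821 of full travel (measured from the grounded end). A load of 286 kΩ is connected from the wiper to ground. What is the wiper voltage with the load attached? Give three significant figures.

The wiper splits the pot into (1−α)R = 17.63 kΩ above and αR = 80.87 kΩ below.
Lower section ‖ load = 63.04 kΩ.
V_wiper = 23.2 × 63.04/(17.63 + 63.04) = 18.1 V.

V ≈ 18.1 V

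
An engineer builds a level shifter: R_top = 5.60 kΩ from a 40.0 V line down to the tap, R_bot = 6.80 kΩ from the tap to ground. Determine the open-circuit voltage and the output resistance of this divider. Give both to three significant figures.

V_th is the open-circuit tap voltage: 40.0 × 6.80/(5.60 + 6.80) = 21.9 V.
With the supply zeroed, R_top and R_bot appear in parallel from the tap: R_th = R_top‖R_bot = (5.60 × 6.80)/12.40 = 3.07 kΩ.

V_th = 21.9 V, R_th = 3.07 kΩ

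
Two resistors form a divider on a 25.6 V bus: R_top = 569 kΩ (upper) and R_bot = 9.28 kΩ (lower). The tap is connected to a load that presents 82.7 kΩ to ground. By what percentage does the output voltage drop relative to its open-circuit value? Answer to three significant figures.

9.94 %

Unloaded V = 25.6 × 9.28/578.3 = 0.41082 V.
Loaded: R_bot‖R_L = 8.344 kΩ, giving V = 25.6 × 8.344/577.3 = 0.36997 V.
Drop = (0.41082 − 0.36997) / 0.41082 = 9.94 %.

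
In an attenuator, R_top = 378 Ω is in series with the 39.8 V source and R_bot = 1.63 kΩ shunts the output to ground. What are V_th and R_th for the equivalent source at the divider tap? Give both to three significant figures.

V_th = 32.3 V, R_th = 307 Ω

V_th is the open-circuit tap voltage: 39.8 × 1630/(378 + 1630) = 32.3 V.
With the supply zeroed, R_top and R_bot appear in parallel from the tap: R_th = R_top‖R_bot = (378 × 1630)/2008 = 307 Ω.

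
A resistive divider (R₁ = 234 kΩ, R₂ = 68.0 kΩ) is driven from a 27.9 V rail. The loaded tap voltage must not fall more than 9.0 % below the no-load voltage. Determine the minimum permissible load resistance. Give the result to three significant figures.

Output resistance R_th = R₁‖R₂ = (234 × 68.0)/302.0 = 52.69 kΩ.
The fractional drop is R_th/(R_th + R_L); requiring this ≤ 0.0900 gives R_L ≥ R_th(1/0.0900 − 1) = 52.69 × 10.11 = 533 kΩ.

R_L(min) ≈ 533 kΩ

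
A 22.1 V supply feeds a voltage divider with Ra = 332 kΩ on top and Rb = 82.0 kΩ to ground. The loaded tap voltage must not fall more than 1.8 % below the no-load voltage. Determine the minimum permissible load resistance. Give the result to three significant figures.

Output resistance R_th = Ra‖Rb = (332 × 82.0)/414.0 = 65.76 kΩ.
The fractional drop is R_th/(R_th + R_L); requiring this ≤ 0.0180 gives R_L ≥ R_th(1/0.0180 − 1) = 65.76 × 54.56 = 3.59 MΩ.

R_L(min) ≈ 3.59 MΩ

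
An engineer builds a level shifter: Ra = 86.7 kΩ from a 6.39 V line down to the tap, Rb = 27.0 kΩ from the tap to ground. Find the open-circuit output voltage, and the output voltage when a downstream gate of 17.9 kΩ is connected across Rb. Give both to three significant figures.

Open-circuit: V = 6.39 × 27.0/(86.7 + 27.0) = 1.52 V.
With the load, Rb becomes Rb‖R_L = 10.76 kΩ, so V = 6.39 × 10.76/97.46 = 0.706 V.

Unloaded: 1.52 V; loaded: 0.706 V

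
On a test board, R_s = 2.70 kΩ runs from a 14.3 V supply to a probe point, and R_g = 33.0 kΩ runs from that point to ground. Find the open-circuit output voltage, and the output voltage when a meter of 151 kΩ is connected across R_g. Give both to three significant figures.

Open-circuit: V = 14.3 × 33.0/(2.70 + 33.0) = 13.2 V.
With the load, R_g becomes R_g‖R_L = 27.08 kΩ, so V = 14.3 × 27.08/29.78 = 13.0 V.

Unloaded: 13.2 V; loaded: 13.0 V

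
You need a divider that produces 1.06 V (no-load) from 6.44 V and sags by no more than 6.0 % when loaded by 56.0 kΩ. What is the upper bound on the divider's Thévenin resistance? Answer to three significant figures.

R_th ≤ 3.57 kΩ

Loading drop = R_th/(R_th + R_L) ≤ 0.0600, so R_th ≤ R_L · ε/(1−ε) = 56.0 kΩ × 0.0600/0.9400 = 3.57 kΩ.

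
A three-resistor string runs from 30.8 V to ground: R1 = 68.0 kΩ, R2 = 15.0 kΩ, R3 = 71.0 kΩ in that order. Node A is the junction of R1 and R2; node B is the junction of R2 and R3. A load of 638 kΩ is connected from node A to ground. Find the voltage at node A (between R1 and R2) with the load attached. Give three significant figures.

Below node A the series string R2+R3 = 86.00 kΩ sits in parallel with the 638 kΩ load: 75.78 kΩ.
V_A = 30.8 × 75.78/(68.0 + 75.78) = 16.2 V.

V ≈ 16.2 V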